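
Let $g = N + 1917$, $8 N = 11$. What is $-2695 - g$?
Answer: $- \frac{36907}{8} \approx -4613.4$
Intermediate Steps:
$N = \frac{11}{8}$ ($N = \frac{1}{8} \cdot 11 = \frac{11}{8} \approx 1.375$)
$g = \frac{15347}{8}$ ($g = \frac{11}{8} + 1917 = \frac{15347}{8} \approx 1918.4$)
$-2695 - g = -2695 - \frac{15347}{8} = - \frac{36907}{8}$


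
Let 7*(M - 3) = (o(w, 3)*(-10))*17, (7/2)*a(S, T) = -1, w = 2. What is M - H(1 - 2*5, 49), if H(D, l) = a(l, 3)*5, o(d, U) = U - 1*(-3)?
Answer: -989/7 ≈ -141.29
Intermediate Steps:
o(d, U) = 3 + U (o(d, U) = U + 3 = 3 + U)
a(S, T) = -2/7 (a(S, T) = (2/7)*(-1) = -2/7)
H(D, l) = -10/7 (H(D, l) = -2/7*5 = -10/7)
M = -999/7 (M = 3 + (((3 + 3)*(-10))*17)/7 = 3 + ((6*(-10))*17)/7 = 3 + (-60*17)/7 = 3 + (⅐)*(-1020) = 3 - 1020/7 = -999/7 ≈ -142.71)
M - H(1 - 2*5, 49) = -999/7 - 1*(-10/7) = -999/7 + 10/7 = -989/7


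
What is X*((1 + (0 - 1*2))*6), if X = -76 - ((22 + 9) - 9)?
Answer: 588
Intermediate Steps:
X = -98 (X = -76 - (31 - 9) = -76 - 1*22 = -76 - 22 = -98)
X*((1 + (0 - 1*2))*6) = -98*(1 + (0 - 1*2))*6 = -98*(1 + (0 - 2))*6 = -98*(1 - 2)*6 = -(-98)*6 = -98*(-6) = 588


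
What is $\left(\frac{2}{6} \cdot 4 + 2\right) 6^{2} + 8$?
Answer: $128$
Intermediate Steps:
$\left(\frac{2}{6} \cdot 4 + 2\right) 6^{2} + 8 = \left(2 \cdot \frac{1}{6} \cdot 4 + 2\right) 36 + 8 = \left(\frac{1}{3} \cdot 4 + 2\right) 36 + 8 = \left(\frac{4}{3} + 2\right) 36 + 8 = \frac{10}{3} \cdot 36 + 8 = 120 + 8 = 128$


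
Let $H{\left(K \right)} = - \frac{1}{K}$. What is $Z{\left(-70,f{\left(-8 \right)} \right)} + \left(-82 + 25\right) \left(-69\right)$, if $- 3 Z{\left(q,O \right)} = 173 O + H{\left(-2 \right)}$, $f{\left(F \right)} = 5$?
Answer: $\frac{7289}{2} \approx 3644.5$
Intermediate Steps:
$Z{\left(q,O \right)} = - \frac{1}{6} - \frac{173 O}{3}$ ($Z{\left(q,O \right)} = - \frac{173 O - \frac{1}{-2}}{3} = - \frac{173 O - - \frac{1}{2}}{3} = - \frac{173 O + \frac{1}{2}}{3} = - \frac{\frac{1}{2} + 173 O}{3} = - \frac{1}{6} - \frac{173 O}{3}$)
$Z{\left(-70,f{\left(-8 \right)} \right)} + \left(-82 + 25\right) \left(-69\right) = \left(- \frac{1}{6} - \frac{865}{3}\right) + \left(-82 + 25\right) \left(-69\right) = \left(- \frac{1}{6} - \frac{865}{3}\right) - -3933 = - \frac{577}{2} + 3933 = \frac{7289}{2}$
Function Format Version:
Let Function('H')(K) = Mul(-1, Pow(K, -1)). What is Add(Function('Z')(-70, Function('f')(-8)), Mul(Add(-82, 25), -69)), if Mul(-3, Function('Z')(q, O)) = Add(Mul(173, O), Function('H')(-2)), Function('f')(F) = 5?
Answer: Rational(7289, 2) ≈ 3644.5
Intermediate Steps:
Function('Z')(q, O) = Add(Rational(-1, 6), Mul(Rational(-173, 3), O)) (Function('Z')(q, O) = Mul(Rational(-1, 3), Add(Mul(173, O), Mul(-1, Pow(-2, -1)))) = Mul(Rational(-1, 3), Add(Mul(173, O), Mul(-1, Rational(-1, 2)))) = Mul(Rational(-1, 3), Add(Mul(173, O), Rational(1, 2))) = Mul(Rational(-1, 3), Add(Rational(1, 2), Mul(173, O))) = Add(Rational(-1, 6), Mul(Rational(-173, 3), O)))
Add(Function('Z')(-70, Function('f')(-8)), Mul(Add(-82, 25), -69)) = Add(Add(Rational(-1, 6), Mul(Rational(-173, 3), 5)), Mul(Add(-82, 25), -69)) = Add(Add(Rational(-1, 6), Rational(-865, 3)), Mul(-57, -69)) = Add(Rational(-577, 2), 3933) = Rational(7289, 2)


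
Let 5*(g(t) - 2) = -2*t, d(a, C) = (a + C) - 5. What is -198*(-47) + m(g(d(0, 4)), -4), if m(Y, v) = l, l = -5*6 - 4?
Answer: 9272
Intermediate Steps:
d(a, C) = -5 + C + a (d(a, C) = (C + a) - 5 = -5 + C + a)
g(t) = 2 - 2*t/5 (g(t) = 2 + (-2*t)/5 = 2 - 2*t/5)
l = -34 (l = -30 - 4 = -34)
m(Y, v) = -34
-198*(-47) + m(g(d(0, 4)), -4) = -198*(-47) - 34 = 9306 - 34 = 9272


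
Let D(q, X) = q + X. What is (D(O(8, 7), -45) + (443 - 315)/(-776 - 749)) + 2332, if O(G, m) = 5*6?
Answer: 3533297/1525 ≈ 2316.9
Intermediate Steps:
O(G, m) = 30
D(q, X) = X + q
(D(O(8, 7), -45) + (443 - 315)/(-776 - 749)) + 2332 = ((-45 + 30) + (443 - 315)/(-776 - 749)) + 2332 = (-15 + 128/(-1525)) + 2332 = (-15 + 128*(-1/1525)) + 2332 = (-15 - 128/1525) + 2332 = -23003/1525 + 2332 = 3533297/1525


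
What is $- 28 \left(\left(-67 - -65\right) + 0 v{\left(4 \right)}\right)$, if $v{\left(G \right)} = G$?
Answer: $56$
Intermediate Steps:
$- 28 \left(\left(-67 - -65\right) + 0 v{\left(4 \right)}\right) = - 28 \left(\left(-67 - -65\right) + 0 \cdot 4\right) = - 28 \left(\left(-67 + 65\right) + 0\right) = - 28 \left(-2 + 0\right) = \left(-28\right) \left(-2\right) = 56$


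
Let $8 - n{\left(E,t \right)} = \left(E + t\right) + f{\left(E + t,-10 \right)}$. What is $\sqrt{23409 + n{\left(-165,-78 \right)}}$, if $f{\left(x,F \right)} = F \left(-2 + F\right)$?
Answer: $2 \sqrt{5885} \approx 153.43$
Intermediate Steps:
$n{\left(E,t \right)} = -112 - E - t$ ($n{\left(E,t \right)} = 8 - \left(\left(E + t\right) - 10 \left(-2 - 10\right)\right) = 8 - \left(\left(E + t\right) - -120\right) = 8 - \left(\left(E + t\right) + 120\right) = 8 - \left(120 + E + t\right) = -112 - E - t$)
$\sqrt{23409 + n{\left(-165,-78 \right)}} = \sqrt{23409 - -131} = \sqrt{23409 + \left(-112 + 165 + 78\right)} = \sqrt{23409 + 131} = \sqrt{23540} = 2 \sqrt{5885}$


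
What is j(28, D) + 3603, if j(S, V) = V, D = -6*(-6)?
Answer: 3639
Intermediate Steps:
D = 36
j(28, D) + 3603 = 36 + 3603 = 3639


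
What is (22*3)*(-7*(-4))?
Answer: 1848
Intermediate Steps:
(22*3)*(-7*(-4)) = 66*28 = 1848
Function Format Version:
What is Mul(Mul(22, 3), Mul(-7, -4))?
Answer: 1848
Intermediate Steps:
Mul(Mul(22, 3), Mul(-7, -4)) = Mul(66, 28) = 1848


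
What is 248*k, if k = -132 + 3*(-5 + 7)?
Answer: -31248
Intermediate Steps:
k = -126 (k = -132 + 3*2 = -132 + 6 = -126)
248*k = 248*(-126) = -31248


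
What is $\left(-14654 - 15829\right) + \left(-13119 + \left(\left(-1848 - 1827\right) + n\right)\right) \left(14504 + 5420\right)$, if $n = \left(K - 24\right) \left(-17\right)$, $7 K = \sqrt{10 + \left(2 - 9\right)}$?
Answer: $-326505147 - \frac{338708 \sqrt{3}}{7} \approx -3.2659 \cdot 10^{8}$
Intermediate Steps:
$K = \frac{\sqrt{3}}{7}$ ($K = \frac{\sqrt{10 + \left(2 - 9\right)}}{7} = \frac{\sqrt{10 - 7}}{7} = \frac{\sqrt{3}}{7} \approx 0.24744$)
$n = 408 - \frac{17 \sqrt{3}}{7}$ ($n = \left(\frac{\sqrt{3}}{7} - 24\right) \left(-17\right) = \left(-24 + \frac{\sqrt{3}}{7}\right) \left(-17\right) = 408 - \frac{17 \sqrt{3}}{7} \approx 403.79$)
$\left(-14654 - 15829\right) + \left(-13119 + \left(\left(-1848 - 1827\right) + n\right)\right) \left(14504 + 5420\right) = \left(-14654 - 15829\right) + \left(-13119 + \left(\left(-1848 - 1827\right) + \left(408 - \frac{17 \sqrt{3}}{7}\right)\right)\right) \left(14504 + 5420\right) = -30483 + \left(-13119 - \left(3267 + \frac{17 \sqrt{3}}{7}\right)\right) 19924 = -30483 + \left(-16386 - \frac{17 \sqrt{3}}{7}\right) 19924 = -30483 - \left(326474664 + \frac{338708 \sqrt{3}}{7}\right) = -326505147 - \frac{338708 \sqrt{3}}{7}$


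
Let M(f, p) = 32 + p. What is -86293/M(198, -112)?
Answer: 86293/80 ≈ 1078.7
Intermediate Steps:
-86293/M(198, -112) = -86293/(32 - 112) = -86293/(-80) = -86293*(-1/80) = 86293/80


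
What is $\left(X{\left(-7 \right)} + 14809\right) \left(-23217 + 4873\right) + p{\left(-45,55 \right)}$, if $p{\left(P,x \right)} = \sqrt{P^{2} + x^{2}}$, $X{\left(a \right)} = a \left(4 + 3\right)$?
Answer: $-270757440 + 5 \sqrt{202} \approx -2.7076 \cdot 10^{8}$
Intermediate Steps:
$X{\left(a \right)} = 7 a$ ($X{\left(a \right)} = a 7 = 7 a$)
$\left(X{\left(-7 \right)} + 14809\right) \left(-23217 + 4873\right) + p{\left(-45,55 \right)} = \left(7 \left(-7\right) + 14809\right) \left(-23217 + 4873\right) + \sqrt{\left(-45\right)^{2} + 55^{2}} = \left(-49 + 14809\right) \left(-18344\right) + \sqrt{2025 + 3025} = 14760 \left(-18344\right) + \sqrt{5050} = -270757440 + 5 \sqrt{202}$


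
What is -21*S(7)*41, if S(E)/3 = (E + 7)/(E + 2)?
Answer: -4018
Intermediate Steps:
S(E) = 3*(7 + E)/(2 + E) (S(E) = 3*((E + 7)/(E + 2)) = 3*((7 + E)/(2 + E)) = 3*(7 + E)/(2 + E))
-21*S(7)*41 = -63*(7 + 7)/(2 + 7)*41 = -63*14/9*41 = -21*14/3*41 = -98*41 = -4018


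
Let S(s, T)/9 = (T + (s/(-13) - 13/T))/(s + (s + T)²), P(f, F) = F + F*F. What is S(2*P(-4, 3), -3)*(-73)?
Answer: 292/403 ≈ 0.72457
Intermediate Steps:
P(f, F) = F + F²
S(s, T) = 9*(T - 13/T - s/13)/(s + (T + s)²) (S(s, T) = 9*((T + (s/(-13) - 13/T))/(s + (s + T)²)) = 9*((T + (s*(-1/13) - 13/T))/(s + (T + s)²)) = 9*((T + (-s/13 - 13/T))/(s + (T + s)²)) = 9*((T + (-13/T - s/13))/(s + (T + s)²)) = 9*((T - 13/T - s/13)/(s + (T + s)²)) = 9*(T - 13/T - s/13)/(s + (T + s)²))
S(2*P(-4, 3), -3)*(-73) = ((9/13)*(-169 + 13*(-3)² - 1*(-3)*2*(3*(1 + 3)))/(-3*(2*(3*(1 + 3)) + (-3 + 2*(3*(1 + 3)))²)))*(-73) = ((9/13)*(-⅓)*(-169 + 13*9 - 1*(-3)*2*(3*4))/(2*(3*4) + (-3 + 2*(3*4))²))*(-73) = ((9/13)*(-⅓)*(-169 + 117 - 1*(-3)*2*12)/(2*12 + (-3 + 2*12)²))*(-73) = ((9/13)*(-⅓)*(-169 + 117 - 1*(-3)*24)/(24 + (-3 + 24)²))*(-73) = ((9/13)*(-⅓)*(-169 + 117 + 72)/(24 + 21²))*(-73) = ((9/13)*(-⅓)*20/(24 + 441))*(-73) = ((9/13)*(-⅓)*20/465)*(-73) = ((9/13)*(-⅓)*(1/465)*20)*(-73) = -4/403*(-73) = 292/403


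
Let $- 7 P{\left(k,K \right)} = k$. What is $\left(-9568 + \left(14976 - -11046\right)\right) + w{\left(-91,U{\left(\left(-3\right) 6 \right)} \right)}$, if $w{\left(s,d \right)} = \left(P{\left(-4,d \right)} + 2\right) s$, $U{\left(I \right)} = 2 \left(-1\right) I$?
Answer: $16220$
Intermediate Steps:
$P{\left(k,K \right)} = - \frac{k}{7}$
$U{\left(I \right)} = - 2 I$
$w{\left(s,d \right)} = \frac{18 s}{7}$ ($w{\left(s,d \right)} = \left(\left(- \frac{1}{7}\right) \left(-4\right) + 2\right) s = \left(\frac{4}{7} + 2\right) s = \frac{18 s}{7}$)
$\left(-9568 + \left(14976 - -11046\right)\right) + w{\left(-91,U{\left(\left(-3\right) 6 \right)} \right)} = \left(-9568 + \left(14976 - -11046\right)\right) + \frac{18}{7} \left(-91\right) = \left(-9568 + \left(14976 + 11046\right)\right) - 234 = \left(-9568 + 26022\right) - 234 = 16454 - 234 = 16220$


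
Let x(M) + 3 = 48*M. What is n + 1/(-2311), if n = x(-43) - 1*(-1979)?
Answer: -203369/2311 ≈ -88.000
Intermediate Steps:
x(M) = -3 + 48*M
n = -88 (n = (-3 + 48*(-43)) - 1*(-1979) = (-3 - 2064) + 1979 = -2067 + 1979 = -88)
n + 1/(-2311) = -88 + 1/(-2311) = -88 - 1/2311 = -203369/2311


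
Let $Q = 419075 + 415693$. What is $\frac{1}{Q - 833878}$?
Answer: $\frac{1}{890} \approx 0.0011236$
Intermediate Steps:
$Q = 834768$
$\frac{1}{Q - 833878} = \frac{1}{834768 - 833878} = \frac{1}{890}$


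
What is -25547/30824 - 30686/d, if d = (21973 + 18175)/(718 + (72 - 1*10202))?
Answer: 2225364550953/309380488 ≈ 7193.0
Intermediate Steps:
d = -10037/2353 (d = 40148/(718 + (72 - 10202)) = 40148/(718 - 10130) = 40148/(-9412) = 40148*(-1/9412) = -10037/2353 ≈ -4.2656)
-25547/30824 - 30686/d = -25547/30824 - 30686/(-10037/2353) = -25547*1/30824 - 30686*(-2353/10037) = -25547/30824 + 72204158/10037 = 2225364550953/309380488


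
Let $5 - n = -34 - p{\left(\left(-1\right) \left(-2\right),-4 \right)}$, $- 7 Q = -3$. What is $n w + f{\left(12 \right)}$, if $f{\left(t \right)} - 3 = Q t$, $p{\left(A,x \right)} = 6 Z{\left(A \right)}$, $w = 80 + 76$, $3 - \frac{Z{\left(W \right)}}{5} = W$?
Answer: $\frac{75405}{7} \approx 10772.0$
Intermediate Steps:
$Z{\left(W \right)} = 15 - 5 W$
$w = 156$
$p{\left(A,x \right)} = 90 - 30 A$ ($p{\left(A,x \right)} = 6 \left(15 - 5 A\right) = 90 - 30 A$)
$Q = \frac{3}{7}$ ($Q = \left(- \frac{1}{7}\right) \left(-3\right) = \frac{3}{7} \approx 0.42857$)
$f{\left(t \right)} = 3 + \frac{3 t}{7}$
$n = 69$ ($n = 5 - \left(-34 - \left(90 - 30 \left(\left(-1\right) \left(-2\right)\right)\right)\right) = 5 - \left(-34 - \left(90 - 60\right)\right) = 5 - \left(-34 - 30\right) = 5 - -64 = 5 + 64 = 69$)
$n w + f{\left(12 \right)} = 69 \cdot 156 + \left(3 + \frac{3}{7} \cdot 12\right) = 10764 + \left(3 + \frac{36}{7}\right) = 10764 + \frac{57}{7} = \frac{75405}{7}$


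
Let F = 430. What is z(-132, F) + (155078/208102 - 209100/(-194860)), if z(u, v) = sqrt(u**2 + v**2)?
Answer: 1843315682/1013768893 + 2*sqrt(50581) ≈ 451.62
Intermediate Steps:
z(-132, F) + (155078/208102 - 209100/(-194860)) = sqrt((-132)**2 + 430**2) + (155078/208102 - 209100/(-194860)) = sqrt(17424 + 184900) + (155078*(1/208102) - 209100*(-1/194860)) = sqrt(202324) + (77539/104051 + 10455/9743) = 2*sqrt(50581) + 1843315682/1013768893 = 1843315682/1013768893 + 2*sqrt(50581)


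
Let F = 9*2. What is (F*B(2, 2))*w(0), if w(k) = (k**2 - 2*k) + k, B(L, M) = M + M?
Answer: 0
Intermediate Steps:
B(L, M) = 2*M
F = 18
w(k) = k**2 - k
(F*B(2, 2))*w(0) = (18*(2*2))*(0*(-1 + 0)) = (18*4)*(0*(-1)) = 72*0 = 0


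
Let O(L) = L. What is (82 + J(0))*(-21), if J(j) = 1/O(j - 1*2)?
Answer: -3423/2 ≈ -1711.5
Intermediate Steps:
J(j) = 1/(-2 + j) (J(j) = 1/(j - 1*2) = 1/(j - 2) = 1/(-2 + j))
(82 + J(0))*(-21) = (82 + 1/(-2 + 0))*(-21) = (82 + 1/(-2))*(-21) = (82 - 1/2)*(-21) = (163/2)*(-21) = -3423/2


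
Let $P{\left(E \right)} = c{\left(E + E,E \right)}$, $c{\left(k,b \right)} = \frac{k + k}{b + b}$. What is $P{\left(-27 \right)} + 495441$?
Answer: $495443$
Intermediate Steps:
$c{\left(k,b \right)} = \frac{k}{b}$ ($c{\left(k,b \right)} = \frac{2 k}{2 b} = 2 k \frac{1}{2 b} = \frac{k}{b}$)
$P{\left(E \right)} = 2$ ($P{\left(E \right)} = \frac{E + E}{E} = \frac{2 E}{E} = 2$)
$P{\left(-27 \right)} + 495441 = 2 + 495441 = 495443$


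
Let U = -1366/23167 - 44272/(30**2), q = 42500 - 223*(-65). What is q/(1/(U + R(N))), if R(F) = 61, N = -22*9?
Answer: 698158759231/1042515 ≈ 6.6969e+5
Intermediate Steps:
N = -198
q = 56995 (q = 42500 - 1*(-14495) = 42500 + 14495 = 56995)
U = -256719706/5212575 (U = -1366*1/23167 - 44272/900 = -1366/23167 - 44272*1/900 = -1366/23167 - 11068/225 = -256719706/5212575 ≈ -49.250)
q/(1/(U + R(N))) = 56995/(1/(-256719706/5212575 + 61)) = 56995/(1/(61247369/5212575)) = 56995/(5212575/61247369) = 56995*(61247369/5212575) = 698158759231/1042515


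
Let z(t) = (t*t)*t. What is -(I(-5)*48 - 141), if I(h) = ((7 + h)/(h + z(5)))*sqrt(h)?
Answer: 141 - 4*I*sqrt(5)/5 ≈ 141.0 - 1.7889*I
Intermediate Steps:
z(t) = t**3 (z(t) = t**2*t = t**3)
I(h) = sqrt(h)*(7 + h)/(125 + h) (I(h) = ((7 + h)/(h + 5**3))*sqrt(h) = ((7 + h)/(h + 125))*sqrt(h) = ((7 + h)/(125 + h))*sqrt(h) = sqrt(h)*(7 + h)/(125 + h))
-(I(-5)*48 - 141) = -((sqrt(-5)*(7 - 5)/(125 - 5))*48 - 141) = -(((I*sqrt(5))*2/120)*48 - 141) = -(((I*sqrt(5))*(1/120)*2)*48 - 141) = -((I*sqrt(5)/60)*48 - 141) = -(4*I*sqrt(5)/5 - 141) = -(-141 + 4*I*sqrt(5)/5) = 141 - 4*I*sqrt(5)/5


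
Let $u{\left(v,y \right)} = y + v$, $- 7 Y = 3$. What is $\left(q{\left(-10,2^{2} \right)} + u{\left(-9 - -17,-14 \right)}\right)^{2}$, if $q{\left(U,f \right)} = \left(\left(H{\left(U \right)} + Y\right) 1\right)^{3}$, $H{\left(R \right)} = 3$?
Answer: $\frac{14243076}{117649} \approx 121.06$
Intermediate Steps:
$Y = - \frac{3}{7}$ ($Y = \left(- \frac{1}{7}\right) 3 = - \frac{3}{7} \approx -0.42857$)
$u{\left(v,y \right)} = v + y$
$q{\left(U,f \right)} = \frac{5832}{343}$ ($q{\left(U,f \right)} = \left(\left(3 - \frac{3}{7}\right) 1\right)^{3} = \left(\frac{18}{7} \cdot 1\right)^{3} = \left(\frac{18}{7}\right)^{3} = \frac{5832}{343}$)
$\left(q{\left(-10,2^{2} \right)} + u{\left(-9 - -17,-14 \right)}\right)^{2} = \left(\frac{5832}{343} - 6\right)^{2} = \left(\frac{3774}{343}\right)^{2} = \frac{14243076}{117649}$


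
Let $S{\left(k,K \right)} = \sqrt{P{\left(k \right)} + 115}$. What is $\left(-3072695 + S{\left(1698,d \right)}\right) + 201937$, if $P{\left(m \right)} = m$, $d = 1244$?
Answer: $-2870758 + 7 \sqrt{37} \approx -2.8707 \cdot 10^{6}$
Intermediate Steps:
$S{\left(k,K \right)} = \sqrt{115 + k}$ ($S{\left(k,K \right)} = \sqrt{k + 115} = \sqrt{115 + k}$)
$\left(-3072695 + S{\left(1698,d \right)}\right) + 201937 = \left(-3072695 + \sqrt{115 + 1698}\right) + 201937 = \left(-3072695 + \sqrt{1813}\right) + 201937 = \left(-3072695 + 7 \sqrt{37}\right) + 201937 = -2870758 + 7 \sqrt{37}$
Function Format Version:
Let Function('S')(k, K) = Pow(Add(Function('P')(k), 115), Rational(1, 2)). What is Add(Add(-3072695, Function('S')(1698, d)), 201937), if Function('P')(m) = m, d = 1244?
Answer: Add(-2870758, Mul(7, Pow(37, Rational(1, 2)))) ≈ -2.8707e+6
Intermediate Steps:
Function('S')(k, K) = Pow(Add(115, k), Rational(1, 2)) (Function('S')(k, K) = Pow(Add(k, 115), Rational(1, 2)) = Pow(Add(115, k), Rational(1, 2)))
Add(Add(-3072695, Function('S')(1698, d)), 201937) = Add(Add(-3072695, Pow(Add(115, 1698), Rational(1, 2))), 201937) = Add(Add(-3072695, Pow(1813, Rational(1, 2))), 201937) = Add(Add(-3072695, Mul(7, Pow(37, Rational(1, 2)))), 201937) = Add(-2870758, Mul(7, Pow(37, Rational(1, 2))))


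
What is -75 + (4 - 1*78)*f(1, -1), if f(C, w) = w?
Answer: -1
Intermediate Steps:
-75 + (4 - 1*78)*f(1, -1) = -75 + (4 - 1*78)*(-1) = -75 + (4 - 78)*(-1) = -75 - 74*(-1) = -75 + 74 = -1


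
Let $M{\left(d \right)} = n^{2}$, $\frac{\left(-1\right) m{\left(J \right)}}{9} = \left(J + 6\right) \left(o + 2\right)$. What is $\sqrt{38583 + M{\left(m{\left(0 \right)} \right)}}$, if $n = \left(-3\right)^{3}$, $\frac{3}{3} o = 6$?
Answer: $12 \sqrt{273} \approx 198.27$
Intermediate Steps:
$o = 6$
$n = -27$
$m{\left(J \right)} = -432 - 72 J$ ($m{\left(J \right)} = - 9 \left(J + 6\right) \left(6 + 2\right) = - 9 \left(6 + J\right) 8 = - 9 \left(48 + 8 J\right) = -432 - 72 J$)
$M{\left(d \right)} = 729$ ($M{\left(d \right)} = \left(-27\right)^{2} = 729$)
$\sqrt{38583 + M{\left(m{\left(0 \right)} \right)}} = \sqrt{38583 + 729} = \sqrt{39312} = 12 \sqrt{273}$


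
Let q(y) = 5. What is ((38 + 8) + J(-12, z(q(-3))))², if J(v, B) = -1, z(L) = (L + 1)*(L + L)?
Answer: 2025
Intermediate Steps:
z(L) = 2*L*(1 + L) (z(L) = (1 + L)*(2*L) = 2*L*(1 + L))
((38 + 8) + J(-12, z(q(-3))))² = ((38 + 8) - 1)² = (46 - 1)² = 45² = 2025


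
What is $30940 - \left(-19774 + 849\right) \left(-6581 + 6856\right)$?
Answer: $5235315$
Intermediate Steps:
$30940 - \left(-19774 + 849\right) \left(-6581 + 6856\right) = 30940 - \left(-18925\right) 275 = 30940 - -5204375 = 30940 + 5204375 = 5235315$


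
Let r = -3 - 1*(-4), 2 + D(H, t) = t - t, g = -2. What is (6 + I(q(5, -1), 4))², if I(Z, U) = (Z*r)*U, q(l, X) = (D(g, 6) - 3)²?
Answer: 11236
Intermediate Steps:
D(H, t) = -2 (D(H, t) = -2 + (t - t) = -2 + 0 = -2)
r = 1 (r = -3 + 4 = 1)
q(l, X) = 25 (q(l, X) = (-2 - 3)² = (-5)² = 25)
I(Z, U) = U*Z (I(Z, U) = (Z*1)*U = Z*U = U*Z)
(6 + I(q(5, -1), 4))² = (6 + 4*25)² = (6 + 100)² = 106² = 11236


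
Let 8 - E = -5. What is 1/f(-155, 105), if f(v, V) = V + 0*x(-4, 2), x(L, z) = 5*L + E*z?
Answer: 1/105 ≈ 0.0095238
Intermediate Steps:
E = 13 (E = 8 - 1*(-5) = 8 + 5 = 13)
x(L, z) = 5*L + 13*z
f(v, V) = V (f(v, V) = V + 0*(5*(-4) + 13*2) = V + 0*(-20 + 26) = V + 0*6 = V + 0 = V)
1/f(-155, 105) = 1/105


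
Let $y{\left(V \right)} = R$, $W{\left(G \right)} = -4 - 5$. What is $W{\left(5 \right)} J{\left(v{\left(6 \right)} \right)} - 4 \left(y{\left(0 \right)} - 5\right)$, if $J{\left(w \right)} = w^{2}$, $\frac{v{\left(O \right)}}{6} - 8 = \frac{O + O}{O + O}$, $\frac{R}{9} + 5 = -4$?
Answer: $-25900$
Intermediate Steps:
$W{\left(G \right)} = -9$ ($W{\left(G \right)} = -4 - 5 = -9$)
$R = -81$ ($R = -45 + 9 \left(-4\right) = -45 - 36 = -81$)
$v{\left(O \right)} = 54$ ($v{\left(O \right)} = 48 + 6 \frac{O + O}{O + O} = 48 + 6 \frac{2 O}{2 O} = 48 + 6 \cdot 2 O \frac{1}{2 O} = 48 + 6 \cdot 1 = 48 + 6 = 54$)
$y{\left(V \right)} = -81$
$W{\left(5 \right)} J{\left(v{\left(6 \right)} \right)} - 4 \left(y{\left(0 \right)} - 5\right) = - 9 \cdot 54^{2} - 4 \left(-81 - 5\right) = \left(-9\right) 2916 - -344 = -26244 + 344 = -25900$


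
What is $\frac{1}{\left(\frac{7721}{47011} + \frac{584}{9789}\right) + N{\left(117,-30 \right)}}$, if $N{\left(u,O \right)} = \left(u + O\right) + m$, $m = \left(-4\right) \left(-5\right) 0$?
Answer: $\frac{460190679}{40139624366} \approx 0.011465$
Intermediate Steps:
$m = 0$ ($m = 20 \cdot 0 = 0$)
$N{\left(u,O \right)} = O + u$ ($N{\left(u,O \right)} = \left(u + O\right) + 0 = \left(O + u\right) + 0 = O + u$)
$\frac{1}{\left(\frac{7721}{47011} + \frac{584}{9789}\right) + N{\left(117,-30 \right)}} = \frac{1}{\left(\frac{7721}{47011} + \frac{584}{9789}\right) + \left(-30 + 117\right)} = \frac{1}{\left(7721 \cdot \frac{1}{47011} + 584 \cdot \frac{1}{9789}\right) + 87} = \frac{1}{\left(\frac{7721}{47011} + \frac{584}{9789}\right) + 87} = \frac{1}{\frac{103035293}{460190679} + 87} = \frac{1}{\frac{40139624366}{460190679}} = \frac{460190679}{40139624366}$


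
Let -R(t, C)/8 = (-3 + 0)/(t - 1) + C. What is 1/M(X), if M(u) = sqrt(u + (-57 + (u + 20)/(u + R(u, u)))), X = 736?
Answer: sqrt(834544076086)/23801953 ≈ 0.038381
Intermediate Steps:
R(t, C) = -8*C + 24/(-1 + t) (R(t, C) = -8*((-3 + 0)/(t - 1) + C) = -8*(-3/(-1 + t) + C) = -8*(C - 3/(-1 + t)) = -8*C + 24/(-1 + t))
M(u) = sqrt(-57 + u + (20 + u)/(u + 8*(3 + u - u**2)/(-1 + u))) (M(u) = sqrt(u + (-57 + (u + 20)/(u + 8*(3 + u - u*u)/(-1 + u)))) = sqrt(u + (-57 + (20 + u)/(u + 8*(3 + u - u**2)/(-1 + u)))) = sqrt(-57 + u + (20 + u)/(u + 8*(3 + u - u**2)/(-1 + u))))
1/M(X) = 1/(sqrt((-1388 - 356*736 - 7*736**3 + 407*736**2)/(24 - 7*736**2 + 7*736))) = 1/(sqrt((-1388 - 262016 - 7*398688256 + 407*541696)/(24 - 7*541696 + 5152))) = 1/(sqrt((-1388 - 262016 - 2790817792 + 220470272)/(24 - 3791872 + 5152))) = 1/(sqrt(-2570610924/(-3786696))) = 1/(sqrt(-1/3786696*(-2570610924))) = 1/(sqrt(23801953/35062)) = 1/(sqrt(834544076086)/35062) = sqrt(834544076086)/23801953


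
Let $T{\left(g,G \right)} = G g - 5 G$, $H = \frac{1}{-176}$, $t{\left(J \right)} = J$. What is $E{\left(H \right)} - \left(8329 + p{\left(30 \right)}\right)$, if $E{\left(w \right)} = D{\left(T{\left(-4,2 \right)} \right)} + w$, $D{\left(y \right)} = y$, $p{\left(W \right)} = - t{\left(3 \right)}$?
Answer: $- \frac{1468545}{176} \approx -8344.0$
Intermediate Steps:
$H = - \frac{1}{176} \approx -0.0056818$
$p{\left(W \right)} = -3$ ($p{\left(W \right)} = \left(-1\right) 3 = -3$)
$T{\left(g,G \right)} = - 5 G + G g$
$E{\left(w \right)} = -18 + w$ ($E{\left(w \right)} = 2 \left(-5 - 4\right) + w = 2 \left(-9\right) + w = -18 + w$)
$E{\left(H \right)} - \left(8329 + p{\left(30 \right)}\right) = \left(-18 - \frac{1}{176}\right) - 8326 = - \frac{3169}{176} + \left(-8329 + 3\right) = - \frac{3169}{176} - 8326 = - \frac{1468545}{176}$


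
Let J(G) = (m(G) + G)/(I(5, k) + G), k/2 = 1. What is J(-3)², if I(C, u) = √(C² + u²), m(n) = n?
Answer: 36/(3 - √29)² ≈ 6.3280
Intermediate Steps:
k = 2 (k = 2*1 = 2)
J(G) = 2*G/(G + √29) (J(G) = (G + G)/(√(5² + 2²) + G) = (2*G)/(√(25 + 4) + G) = (2*G)/(√29 + G) = (2*G)/(G + √29) = 2*G/(G + √29))
J(-3)² = (2*(-3)/(-3 + √29))² = (-6/(-3 + √29))² = 36/(-3 + √29)²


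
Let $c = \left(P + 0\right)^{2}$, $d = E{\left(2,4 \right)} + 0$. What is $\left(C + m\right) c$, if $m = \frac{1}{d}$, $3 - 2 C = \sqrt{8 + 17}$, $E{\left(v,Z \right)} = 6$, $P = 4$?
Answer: $- \frac{40}{3} \approx -13.333$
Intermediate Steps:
$d = 6$ ($d = 6 + 0 = 6$)
$c = 16$ ($c = \left(4 + 0\right)^{2} = 4^{2} = 16$)
$C = -1$ ($C = \frac{3}{2} - \frac{\sqrt{8 + 17}}{2} = \frac{3}{2} - \frac{\sqrt{25}}{2} = \frac{3}{2} - \frac{5}{2} = -1$)
$m = \frac{1}{6} \approx 0.16667$
$\left(C + m\right) c = \left(-1 + \frac{1}{6}\right) 16 = \left(- \frac{5}{6}\right) 16 = - \frac{40}{3}$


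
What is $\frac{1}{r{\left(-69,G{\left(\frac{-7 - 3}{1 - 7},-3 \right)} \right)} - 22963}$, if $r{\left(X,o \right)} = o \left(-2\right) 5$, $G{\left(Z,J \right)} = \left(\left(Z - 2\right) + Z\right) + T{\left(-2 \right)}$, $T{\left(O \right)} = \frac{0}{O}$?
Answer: $- \frac{3}{68929} \approx -4.3523 \cdot 10^{-5}$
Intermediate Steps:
$T{\left(O \right)} = 0$
$G{\left(Z,J \right)} = -2 + 2 Z$ ($G{\left(Z,J \right)} = \left(\left(Z - 2\right) + Z\right) + 0 = \left(\left(-2 + Z\right) + Z\right) + 0 = \left(-2 + 2 Z\right) + 0 = -2 + 2 Z$)
$r{\left(X,o \right)} = - 10 o$ ($r{\left(X,o \right)} = - 2 o 5 = - 10 o$)
$\frac{1}{r{\left(-69,G{\left(\frac{-7 - 3}{1 - 7},-3 \right)} \right)} - 22963} = \frac{1}{- 10 \left(-2 + 2 \frac{-7 - 3}{1 - 7}\right) - 22963} = \frac{1}{- 10 \left(-2 + 2 \left(- \frac{10}{-6}\right)\right) - 22963} = \frac{1}{- 10 \left(-2 + 2 \left(\left(-10\right) \left(- \frac{1}{6}\right)\right)\right) - 22963} = \frac{1}{- 10 \left(-2 + 2 \cdot \frac{5}{3}\right) - 22963} = \frac{1}{- 10 \left(-2 + \frac{10}{3}\right) - 22963} = \frac{1}{\left(-10\right) \frac{4}{3} - 22963} = \frac{1}{- \frac{40}{3} - 22963} = \frac{1}{- \frac{68929}{3}} = - \frac{3}{68929}$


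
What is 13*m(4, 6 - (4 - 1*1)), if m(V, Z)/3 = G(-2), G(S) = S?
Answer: -78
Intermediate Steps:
m(V, Z) = -6 (m(V, Z) = 3*(-2) = -6)
13*m(4, 6 - (4 - 1*1)) = 13*(-6) = -78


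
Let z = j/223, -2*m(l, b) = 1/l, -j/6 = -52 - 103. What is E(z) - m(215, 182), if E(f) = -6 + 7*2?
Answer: 3441/430 ≈ 8.0023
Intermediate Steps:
j = 930 (j = -6*(-52 - 103) = -6*(-155) = 930)
m(l, b) = -1/(2*l)
z = 930/223 ≈ 4.1704
E(f) = 8 (E(f) = -6 + 14 = 8)
E(z) - m(215, 182) = 8 - (-1)/(2*215) = 8 - 1*(-1/430) = 8 + 1/430 = 3441/430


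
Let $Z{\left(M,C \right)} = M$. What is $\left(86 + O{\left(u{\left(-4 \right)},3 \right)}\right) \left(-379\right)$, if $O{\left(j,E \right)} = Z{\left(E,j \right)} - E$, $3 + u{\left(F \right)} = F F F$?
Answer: $-32594$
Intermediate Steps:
$u{\left(F \right)} = -3 + F^{3}$ ($u{\left(F \right)} = -3 + F F F = -3 + F^{2} F = -3 + F^{3}$)
$O{\left(j,E \right)} = 0$ ($O{\left(j,E \right)} = E - E = 0$)
$\left(86 + O{\left(u{\left(-4 \right)},3 \right)}\right) \left(-379\right) = \left(86 + 0\right) \left(-379\right) = 86 \left(-379\right) = -32594$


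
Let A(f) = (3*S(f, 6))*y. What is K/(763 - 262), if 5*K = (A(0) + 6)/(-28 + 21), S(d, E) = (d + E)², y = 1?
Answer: -38/5845 ≈ -0.0065013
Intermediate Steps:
S(d, E) = (E + d)²
A(f) = 3*(6 + f)² (A(f) = (3*(6 + f)²)*1 = 3*(6 + f)²)
K = -114/35 (K = ((3*(6 + 0)² + 6)/(-28 + 21))/5 = ((3*6² + 6)/(-7))/5 = ((3*36 + 6)*(-⅐))/5 = ((108 + 6)*(-⅐))/5 = (114*(-⅐))/5 = (⅕)*(-114/7) = -114/35 ≈ -3.2571)
K/(763 - 262) = -114/(35*(763 - 262)) = -114/35/501 = -114/35*1/501 = -38/5845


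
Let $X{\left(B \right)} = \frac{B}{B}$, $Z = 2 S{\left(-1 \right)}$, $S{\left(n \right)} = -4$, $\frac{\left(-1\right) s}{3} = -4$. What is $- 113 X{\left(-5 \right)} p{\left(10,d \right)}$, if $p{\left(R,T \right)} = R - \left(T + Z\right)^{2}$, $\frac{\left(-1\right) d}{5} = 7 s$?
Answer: $20698662$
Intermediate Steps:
$s = 12$ ($s = \left(-3\right) \left(-4\right) = 12$)
$Z = -8$ ($Z = 2 \left(-4\right) = -8$)
$d = -420$ ($d = - 5 \cdot 7 \cdot 12 = \left(-5\right) 84 = -420$)
$X{\left(B \right)} = 1$
$p{\left(R,T \right)} = R - \left(-8 + T\right)^{2}$ ($p{\left(R,T \right)} = R - \left(T - 8\right)^{2} = R - \left(-8 + T\right)^{2}$)
$- 113 X{\left(-5 \right)} p{\left(10,d \right)} = \left(-113\right) 1 \left(10 - \left(-8 - 420\right)^{2}\right) = - 113 \left(10 - \left(-428\right)^{2}\right) = - 113 \left(10 - 183184\right) = \left(-113\right) \left(-183174\right) = 20698662$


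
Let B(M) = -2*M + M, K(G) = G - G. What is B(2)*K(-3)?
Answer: 0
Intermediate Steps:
K(G) = 0
B(M) = -M
B(2)*K(-3) = -1*2*0 = -2*0 = 0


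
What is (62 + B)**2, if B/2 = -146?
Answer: 52900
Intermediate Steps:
B = -292 (B = 2*(-146) = -292)
(62 + B)**2 = (62 - 292)**2 = (-230)**2 = 52900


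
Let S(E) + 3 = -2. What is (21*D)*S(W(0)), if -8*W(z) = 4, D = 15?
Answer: -1575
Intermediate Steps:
W(z) = -1/2 (W(z) = -1/8*4 = -1/2)
S(E) = -5 (S(E) = -3 - 2 = -5)
(21*D)*S(W(0)) = (21*15)*(-5) = 315*(-5) = -1575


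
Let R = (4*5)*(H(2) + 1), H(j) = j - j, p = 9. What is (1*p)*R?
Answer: 180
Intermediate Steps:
H(j) = 0
R = 20 (R = (4*5)*(0 + 1) = 20*1 = 20)
(1*p)*R = (1*9)*20 = 9*20 = 180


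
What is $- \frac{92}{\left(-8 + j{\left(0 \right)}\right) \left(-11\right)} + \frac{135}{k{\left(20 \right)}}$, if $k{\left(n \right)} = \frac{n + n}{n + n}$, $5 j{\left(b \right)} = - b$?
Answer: $\frac{2947}{22} \approx 133.95$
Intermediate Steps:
$j{\left(b \right)} = - \frac{b}{5}$ ($j{\left(b \right)} = \frac{\left(-1\right) b}{5} = - \frac{b}{5}$)
$k{\left(n \right)} = 1$ ($k{\left(n \right)} = \frac{2 n}{2 n} = 2 n \frac{1}{2 n} = 1$)
$- \frac{92}{\left(-8 + j{\left(0 \right)}\right) \left(-11\right)} + \frac{135}{k{\left(20 \right)}} = - \frac{92}{\left(-8 - 0\right) \left(-11\right)} + \frac{135}{1} = - \frac{92}{\left(-8 + 0\right) \left(-11\right)} + 135 \cdot 1 = - \frac{92}{\left(-8\right) \left(-11\right)} + 135 = - \frac{92}{88} + 135 = \left(-92\right) \frac{1}{88} + 135 = - \frac{23}{22} + 135 = \frac{2947}{22}$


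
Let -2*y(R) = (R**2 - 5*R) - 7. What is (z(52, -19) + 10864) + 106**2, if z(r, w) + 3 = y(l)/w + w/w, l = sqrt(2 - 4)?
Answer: 839715/38 - 5*I*sqrt(2)/38 ≈ 22098.0 - 0.18608*I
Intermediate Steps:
l = I*sqrt(2) (l = sqrt(-2) = I*sqrt(2) ≈ 1.4142*I)
y(R) = 7/2 - R**2/2 + 5*R/2 (y(R) = -((R**2 - 5*R) - 7)/2 = -(-7 + R**2 - 5*R)/2 = 7/2 - R**2/2 + 5*R/2)
z(r, w) = -2 + (9/2 + 5*I*sqrt(2)/2)/w (z(r, w) = -3 + ((7/2 - (I*sqrt(2))**2/2 + 5*(I*sqrt(2))/2)/w + w/w) = -3 + ((7/2 - 1/2*(-2) + 5*I*sqrt(2)/2)/w + 1) = -3 + ((7/2 + 1 + 5*I*sqrt(2)/2)/w + 1) = -3 + ((9/2 + 5*I*sqrt(2)/2)/w + 1) = -3 + (1 + (9/2 + 5*I*sqrt(2)/2)/w) = -2 + (9/2 + 5*I*sqrt(2)/2)/w)
(z(52, -19) + 10864) + 106**2 = ((1/2)*(9 - 4*(-19) + 5*I*sqrt(2))/(-19) + 10864) + 106**2 = ((1/2)*(-1/19)*(9 + 76 + 5*I*sqrt(2)) + 10864) + 11236 = ((1/2)*(-1/19)*(85 + 5*I*sqrt(2)) + 10864) + 11236 = ((-85/38 - 5*I*sqrt(2)/38) + 10864) + 11236 = (412747/38 - 5*I*sqrt(2)/38) + 11236 = 839715/38 - 5*I*sqrt(2)/38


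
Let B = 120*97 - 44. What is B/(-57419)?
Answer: -11596/57419 ≈ -0.20195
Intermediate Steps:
B = 11596 (B = 11640 - 44 = 11596)
B/(-57419) = 11596/(-57419) = 11596*(-1/57419) = -11596/57419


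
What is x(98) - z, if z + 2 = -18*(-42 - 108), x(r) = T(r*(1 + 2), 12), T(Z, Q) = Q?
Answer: -2686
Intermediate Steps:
x(r) = 12
z = 2698 (z = -2 - 18*(-42 - 108) = -2 - 18*(-150) = -2 + 2700 = 2698)
x(98) - z = 12 - 1*2698 = 12 - 2698 = -2686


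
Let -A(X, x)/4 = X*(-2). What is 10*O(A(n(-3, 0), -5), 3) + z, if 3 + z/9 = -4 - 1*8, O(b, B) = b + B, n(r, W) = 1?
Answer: -25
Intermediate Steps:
A(X, x) = 8*X (A(X, x) = -4*X*(-2) = -(-8)*X = 8*X)
O(b, B) = B + b
z = -135 (z = -27 + 9*(-4 - 1*8) = -27 + 9*(-4 - 8) = -27 + 9*(-12) = -27 - 108 = -135)
10*O(A(n(-3, 0), -5), 3) + z = 10*(3 + 8*1) - 135 = 10*(3 + 8) - 135 = 10*11 - 135 = 110 - 135 = -25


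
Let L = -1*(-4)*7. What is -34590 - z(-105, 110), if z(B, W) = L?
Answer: -34618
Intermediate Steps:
L = 28 (L = 4*7 = 28)
z(B, W) = 28
-34590 - z(-105, 110) = -34590 - 1*28 = -34590 - 28 = -34618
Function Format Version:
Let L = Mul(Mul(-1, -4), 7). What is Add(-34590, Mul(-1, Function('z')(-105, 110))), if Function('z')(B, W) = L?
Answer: -34618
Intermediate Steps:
L = 28 (L = Mul(4, 7) = 28)
Function('z')(B, W) = 28
Add(-34590, Mul(-1, Function('z')(-105, 110))) = Add(-34590, Mul(-1, 28)) = Add(-34590, -28) = -34618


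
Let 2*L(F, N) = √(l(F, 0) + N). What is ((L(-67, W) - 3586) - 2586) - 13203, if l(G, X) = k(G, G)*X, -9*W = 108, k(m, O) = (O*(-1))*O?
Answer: -19375 + I*√3 ≈ -19375.0 + 1.732*I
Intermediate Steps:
k(m, O) = -O² (k(m, O) = (-O)*O = -O²)
W = -12 (W = -⅑*108 = -12)
l(G, X) = -X*G² (l(G, X) = (-G²)*X = -X*G²)
L(F, N) = √N/2 (L(F, N) = √(-1*0*F² + N)/2 = √(0 + N)/2 = √N/2)
((L(-67, W) - 3586) - 2586) - 13203 = ((√(-12)/2 - 3586) - 2586) - 13203 = (((2*I*√3)/2 - 3586) - 2586) - 13203 = ((I*√3 - 3586) - 2586) - 13203 = ((-3586 + I*√3) - 2586) - 13203 = (-6172 + I*√3) - 13203 = -19375 + I*√3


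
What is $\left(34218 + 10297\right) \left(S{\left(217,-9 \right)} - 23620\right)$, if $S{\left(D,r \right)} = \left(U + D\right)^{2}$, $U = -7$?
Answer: $911667200$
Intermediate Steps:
$S{\left(D,r \right)} = \left(-7 + D\right)^{2}$
$\left(34218 + 10297\right) \left(S{\left(217,-9 \right)} - 23620\right) = \left(34218 + 10297\right) \left(\left(-7 + 217\right)^{2} - 23620\right) = 44515 \left(210^{2} - 23620\right) = 44515 \left(44100 - 23620\right) = 44515 \cdot 20480 = 911667200$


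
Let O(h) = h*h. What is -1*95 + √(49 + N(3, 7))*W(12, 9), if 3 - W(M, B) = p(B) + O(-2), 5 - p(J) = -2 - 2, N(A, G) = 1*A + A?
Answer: -95 - 10*√55 ≈ -169.16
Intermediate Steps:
N(A, G) = 2*A (N(A, G) = A + A = 2*A)
O(h) = h²
p(J) = 9 (p(J) = 5 - (-2 - 2) = 5 - 1*(-4) = 5 + 4 = 9)
W(M, B) = -10 (W(M, B) = 3 - (9 + (-2)²) = 3 - (9 + 4) = 3 - 1*13 = 3 - 13 = -10)
-1*95 + √(49 + N(3, 7))*W(12, 9) = -1*95 + √(49 + 2*3)*(-10) = -95 + √(49 + 6)*(-10) = -95 + √55*(-10) = -95 - 10*√55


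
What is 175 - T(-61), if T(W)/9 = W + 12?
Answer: 616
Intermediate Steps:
T(W) = 108 + 9*W (T(W) = 9*(W + 12) = 9*(12 + W) = 108 + 9*W)
175 - T(-61) = 175 - (108 + 9*(-61)) = 175 - (108 - 549) = 175 - 1*(-441) = 175 + 441 = 616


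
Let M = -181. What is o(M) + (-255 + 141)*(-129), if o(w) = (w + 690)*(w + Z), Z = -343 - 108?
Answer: -306982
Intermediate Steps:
Z = -451
o(w) = (-451 + w)*(690 + w) (o(w) = (w + 690)*(w - 451) = (690 + w)*(-451 + w) = (-451 + w)*(690 + w))
o(M) + (-255 + 141)*(-129) = (-311190 + (-181)² + 239*(-181)) + (-255 + 141)*(-129) = (-311190 + 32761 - 43259) - 114*(-129) = -321688 + 14706 = -306982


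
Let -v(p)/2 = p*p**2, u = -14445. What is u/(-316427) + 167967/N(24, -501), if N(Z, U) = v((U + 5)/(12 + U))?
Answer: -6214752393738529581/77223335993344 ≈ -80478.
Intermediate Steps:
v(p) = -2*p**3 (v(p) = -2*p*p**2 = -2*p**3)
N(Z, U) = -2*(5 + U)**3/(12 + U)**3 (N(Z, U) = -2*(U + 5)**3/(12 + U)**3 = -2*(5 + U)**3/(12 + U)**3)
u/(-316427) + 167967/N(24, -501) = -14445/(-316427) + 167967/((-2*(5 - 501)**3/(12 - 501)**3)) = -14445*(-1/316427) + 167967/((-2*(-496)**3/(-489)**3)) = 14445/316427 + 167967/((-2*(-122023936)*(-1/116930169))) = 14445/316427 + 167967/(-244047872/116930169) = 14445/316427 + 167967*(-116930169/244047872) = 14445/316427 - 19640409696423/244047872 = -6214752393738529581/77223335993344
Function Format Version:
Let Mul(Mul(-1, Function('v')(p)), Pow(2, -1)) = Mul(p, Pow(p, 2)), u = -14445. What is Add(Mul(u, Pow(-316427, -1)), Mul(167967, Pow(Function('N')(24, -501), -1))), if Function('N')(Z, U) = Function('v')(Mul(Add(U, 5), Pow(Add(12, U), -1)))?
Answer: Rational(-6214752393738529581, 77223335993344) ≈ -80478.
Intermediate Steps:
Function('v')(p) = Mul(-2, Pow(p, 3)) (Function('v')(p) = Mul(-2, Mul(p, Pow(p, 2))) = Mul(-2, Pow(p, 3)))
Function('N')(Z, U) = Mul(-2, Pow(Add(5, U), 3), Pow(Add(12, U), -3)) (Function('N')(Z, U) = Mul(-2, Pow(Mul(Add(U, 5), Pow(Add(12, U), -1)), 3)) = Mul(-2, Pow(Mul(Add(5, U), Pow(Add(12, U), -1)), 3)) = Mul(-2, Pow(Mul(Pow(Add(12, U), -1), Add(5, U)), 3)) = Mul(-2, Mul(Pow(Add(5, U), 3), Pow(Add(12, U), -3))) = Mul(-2, Pow(Add(5, U), 3), Pow(Add(12, U), -3)))
Add(Mul(u, Pow(-316427, -1)), Mul(167967, Pow(Function('N')(24, -501), -1))) = Add(Mul(-14445, Pow(-316427, -1)), Mul(167967, Pow(Mul(-2, Pow(Add(5, -501), 3), Pow(Add(12, -501), -3)), -1))) = Add(Mul(-14445, Rational(-1, 316427)), Mul(167967, Pow(Mul(-2, Pow(-496, 3), Pow(-489, -3)), -1))) = Add(Rational(14445, 316427), Mul(167967, Pow(Mul(-2, -122023936, Rational(-1, 116930169)), -1))) = Add(Rational(14445, 316427), Mul(167967, Pow(Rational(-244047872, 116930169), -1))) = Add(Rational(14445, 316427), Mul(167967, Rational(-116930169, 244047872))) = Add(Rational(14445, 316427), Rational(-19640409696423, 244047872)) = Rational(-6214752393738529581, 77223335993344)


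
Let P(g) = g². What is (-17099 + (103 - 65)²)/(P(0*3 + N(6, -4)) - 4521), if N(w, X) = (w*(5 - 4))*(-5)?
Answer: 15655/3621 ≈ 4.3234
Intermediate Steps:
N(w, X) = -5*w (N(w, X) = (w*1)*(-5) = w*(-5) = -5*w)
(-17099 + (103 - 65)²)/(P(0*3 + N(6, -4)) - 4521) = (-17099 + (103 - 65)²)/((0*3 - 5*6)² - 4521) = (-17099 + 38²)/((0 - 30)² - 4521) = (-17099 + 1444)/((-30)² - 4521) = -15655/(900 - 4521) = -15655/(-3621) = -15655*(-1/3621) = 15655/3621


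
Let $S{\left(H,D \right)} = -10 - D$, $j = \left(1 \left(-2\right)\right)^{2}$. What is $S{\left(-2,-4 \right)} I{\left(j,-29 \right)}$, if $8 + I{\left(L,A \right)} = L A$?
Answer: $744$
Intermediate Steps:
$j = 4$ ($j = \left(-2\right)^{2} = 4$)
$I{\left(L,A \right)} = -8 + A L$ ($I{\left(L,A \right)} = -8 + L A = -8 + A L$)
$S{\left(-2,-4 \right)} I{\left(j,-29 \right)} = \left(-10 - -4\right) \left(-8 - 116\right) = \left(-10 + 4\right) \left(-8 - 116\right) = \left(-6\right) \left(-124\right) = 744$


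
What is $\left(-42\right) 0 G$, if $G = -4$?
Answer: $0$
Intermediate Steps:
$\left(-42\right) 0 G = \left(-42\right) 0 \left(-4\right) = 0 \left(-4\right) = 0$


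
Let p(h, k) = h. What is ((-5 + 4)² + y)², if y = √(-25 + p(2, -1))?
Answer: (1 + I*√23)² ≈ -22.0 + 9.5917*I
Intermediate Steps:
y = I*√23 (y = √(-25 + 2) = √(-23) = I*√23 ≈ 4.7958*I)
((-5 + 4)² + y)² = ((-5 + 4)² + I*√23)² = ((-1)² + I*√23)² = (1 + I*√23)²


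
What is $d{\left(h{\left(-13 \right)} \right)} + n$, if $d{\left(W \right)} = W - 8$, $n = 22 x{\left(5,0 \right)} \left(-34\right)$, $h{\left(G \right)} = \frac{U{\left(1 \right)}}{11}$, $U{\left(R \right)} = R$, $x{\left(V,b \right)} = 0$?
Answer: $- \frac{87}{11} \approx -7.9091$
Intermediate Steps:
$h{\left(G \right)} = \frac{1}{11}$ ($h{\left(G \right)} = 1 \cdot \frac{1}{11} = \frac{1}{11}$)
$n = 0$ ($n = 22 \cdot 0 \left(-34\right) = 0 \left(-34\right) = 0$)
$d{\left(W \right)} = -8 + W$ ($d{\left(W \right)} = W - 8 = -8 + W$)
$d{\left(h{\left(-13 \right)} \right)} + n = \left(-8 + \frac{1}{11}\right) + 0 = - \frac{87}{11} + 0 = - \frac{87}{11}$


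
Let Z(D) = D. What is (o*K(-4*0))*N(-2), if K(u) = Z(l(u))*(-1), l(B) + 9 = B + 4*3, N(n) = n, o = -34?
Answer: -204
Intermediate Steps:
l(B) = 3 + B (l(B) = -9 + (B + 4*3) = -9 + (B + 12) = -9 + (12 + B) = 3 + B)
K(u) = -3 - u (K(u) = (3 + u)*(-1) = -3 - u)
(o*K(-4*0))*N(-2) = -34*(-3 - (-4)*0)*(-2) = -34*(-3 - 1*0)*(-2) = -34*(-3 + 0)*(-2) = -34*(-3)*(-2) = 102*(-2) = -204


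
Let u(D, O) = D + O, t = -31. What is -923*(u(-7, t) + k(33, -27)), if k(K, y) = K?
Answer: 4615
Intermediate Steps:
-923*(u(-7, t) + k(33, -27)) = -923*((-7 - 31) + 33) = -923*(-38 + 33) = -923*(-5) = 4615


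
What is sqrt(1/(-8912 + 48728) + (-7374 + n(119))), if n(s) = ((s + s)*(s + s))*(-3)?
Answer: I*sqrt(7807934958670)/6636 ≈ 421.08*I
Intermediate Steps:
n(s) = -12*s**2 (n(s) = ((2*s)*(2*s))*(-3) = (4*s**2)*(-3) = -12*s**2)
sqrt(1/(-8912 + 48728) + (-7374 + n(119))) = sqrt(1/(-8912 + 48728) + (-7374 - 12*119**2)) = sqrt(1/39816 + (-7374 - 12*14161)) = sqrt(1/39816 + (-7374 - 169932)) = sqrt(1/39816 - 177306) = sqrt(-7059615695/39816) = I*sqrt(7807934958670)/6636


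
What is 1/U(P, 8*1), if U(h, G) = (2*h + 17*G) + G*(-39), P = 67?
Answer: -1/42 ≈ -0.023810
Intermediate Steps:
U(h, G) = -22*G + 2*h (U(h, G) = (2*h + 17*G) - 39*G = -22*G + 2*h)
1/U(P, 8*1) = 1/(-176 + 2*67) = 1/(-22*8 + 134) = 1/(-176 + 134) = 1/(-42) = -1/42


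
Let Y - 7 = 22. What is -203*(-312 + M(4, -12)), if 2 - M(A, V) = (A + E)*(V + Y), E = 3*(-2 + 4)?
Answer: 97440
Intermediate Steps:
Y = 29 (Y = 7 + 22 = 29)
E = 6 (E = 3*2 = 6)
M(A, V) = 2 - (6 + A)*(29 + V) (M(A, V) = 2 - (A + 6)*(V + 29) = 2 - (6 + A)*(29 + V))
-203*(-312 + M(4, -12)) = -203*(-312 + (-172 - 29*4 - 6*(-12) - 1*4*(-12))) = -203*(-312 + (-172 - 116 + 72 + 48)) = -203*(-312 - 168) = -203*(-480) = 97440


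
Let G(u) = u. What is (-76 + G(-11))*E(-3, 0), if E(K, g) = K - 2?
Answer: 435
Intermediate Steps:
E(K, g) = -2 + K
(-76 + G(-11))*E(-3, 0) = (-76 - 11)*(-2 - 3) = -87*(-5) = 435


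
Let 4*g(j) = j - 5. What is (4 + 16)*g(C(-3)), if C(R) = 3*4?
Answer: 35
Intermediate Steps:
C(R) = 12
g(j) = -5/4 + j/4 (g(j) = (j - 5)/4 = (-5 + j)/4 = -5/4 + j/4)
(4 + 16)*g(C(-3)) = (4 + 16)*(-5/4 + (¼)*12) = 20*(-5/4 + 3) = 20*(7/4) = 35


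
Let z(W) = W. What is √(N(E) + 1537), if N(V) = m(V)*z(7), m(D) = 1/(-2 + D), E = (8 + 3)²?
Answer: √444210/17 ≈ 39.205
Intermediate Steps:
E = 121 (E = 11² = 121)
N(V) = 7/(-2 + V)
√(N(E) + 1537) = √(7/(-2 + 121) + 1537) = √(7/119 + 1537) = √(7*(1/119) + 1537) = √(1/17 + 1537) = √(26130/17) = √444210/17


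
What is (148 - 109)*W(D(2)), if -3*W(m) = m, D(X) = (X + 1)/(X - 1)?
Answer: -39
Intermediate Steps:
D(X) = (1 + X)/(-1 + X)
W(m) = -m/3
(148 - 109)*W(D(2)) = (148 - 109)*(-(1 + 2)/(3*(-1 + 2))) = 39*(-3/(3*1)) = 39*(-3/3) = 39*(-⅓*3) = 39*(-1) = -39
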